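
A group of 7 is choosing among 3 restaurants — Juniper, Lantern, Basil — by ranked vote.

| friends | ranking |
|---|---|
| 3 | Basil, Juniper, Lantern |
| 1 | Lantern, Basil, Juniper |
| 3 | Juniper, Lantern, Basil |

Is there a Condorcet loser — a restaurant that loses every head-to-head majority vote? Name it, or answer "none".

none

Pairwise majorities:
Juniper vs Lantern: 3+3 = 6 for Juniper, 1 for Lantern — Juniper by 6–1.
Juniper–Basil: Basil 4–3.
Lantern vs Basil: 4 to 3, Lantern.
Every restaurant wins at least one matchup (Juniper beats Lantern; Lantern beats Basil; Basil beats Juniper), so there is no Condorcet loser.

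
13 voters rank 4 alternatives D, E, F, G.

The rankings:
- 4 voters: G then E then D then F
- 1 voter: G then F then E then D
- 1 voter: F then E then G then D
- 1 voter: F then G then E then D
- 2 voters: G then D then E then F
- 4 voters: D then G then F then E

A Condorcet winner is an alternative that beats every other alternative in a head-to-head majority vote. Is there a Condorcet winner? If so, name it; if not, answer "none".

Head-to-head results (13 voters):
D vs E: D preferred on 2+4 = 6 ballots; E wins 7–6.
D–F: D 10–3.
D vs G: D preferred on 4 ballots; G wins 9–4.
E–F: F 7–6.
E vs G: G, 12–1.
F vs G: G, 11–2.
Only G has no losses; G is the Condorcet winner.

G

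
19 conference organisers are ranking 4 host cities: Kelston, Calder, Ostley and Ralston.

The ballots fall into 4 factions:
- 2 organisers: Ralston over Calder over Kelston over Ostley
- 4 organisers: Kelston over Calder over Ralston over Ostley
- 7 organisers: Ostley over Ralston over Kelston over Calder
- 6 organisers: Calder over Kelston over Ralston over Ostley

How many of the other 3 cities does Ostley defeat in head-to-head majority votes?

0

Ostley against each rival (19 organisers):
Ostley vs Kelston: Kelston wins 12–7.
Ostley vs Calder: Ostley preferred on 7 ballots; Calder wins 12–7.
Ostley vs Ralston: Ostley is ranked higher on 7 ballots, Ralston on 12. Ralston wins 12–7.
Ostley beats no one; loses to Kelston, Calder, Ralston — 0 pairwise wins.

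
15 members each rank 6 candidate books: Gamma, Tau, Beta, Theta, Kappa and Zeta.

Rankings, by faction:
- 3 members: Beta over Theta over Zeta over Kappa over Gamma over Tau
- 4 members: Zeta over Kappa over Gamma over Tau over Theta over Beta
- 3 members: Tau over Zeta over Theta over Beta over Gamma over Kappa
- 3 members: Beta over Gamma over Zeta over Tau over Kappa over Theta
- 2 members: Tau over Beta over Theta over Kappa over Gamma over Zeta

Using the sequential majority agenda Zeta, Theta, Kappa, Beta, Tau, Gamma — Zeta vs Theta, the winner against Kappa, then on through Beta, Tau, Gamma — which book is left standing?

Gamma

Round 1: Zeta vs Theta — 10–5, Zeta advances.
Round 2: Zeta vs Kappa — 13–2, Zeta advances.
Round 3: Zeta vs Beta — 7–8, Beta advances.
Round 4: Beta vs Tau — 6–9, Tau advances.
Round 5: Tau vs Gamma — 5–10, Gamma advances.
The agenda winner is Gamma.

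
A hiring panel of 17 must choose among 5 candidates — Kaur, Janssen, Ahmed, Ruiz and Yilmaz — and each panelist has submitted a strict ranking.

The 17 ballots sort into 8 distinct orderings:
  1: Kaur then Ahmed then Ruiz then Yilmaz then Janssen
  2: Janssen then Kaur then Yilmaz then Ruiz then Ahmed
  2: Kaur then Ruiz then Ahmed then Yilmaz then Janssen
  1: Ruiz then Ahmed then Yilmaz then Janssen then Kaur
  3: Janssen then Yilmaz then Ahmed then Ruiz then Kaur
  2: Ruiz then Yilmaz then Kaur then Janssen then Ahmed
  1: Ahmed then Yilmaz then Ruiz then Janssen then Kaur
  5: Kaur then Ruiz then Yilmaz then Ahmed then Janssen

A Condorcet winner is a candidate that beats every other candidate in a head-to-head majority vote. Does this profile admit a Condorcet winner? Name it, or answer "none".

Kaur

Pairwise majorities:
Kaur–Janssen: Kaur 10–7.
Kaur vs Ahmed: Kaur wins 12–5.
Kaur vs Ruiz: Kaur, 10–7.
Kaur vs Yilmaz: Kaur, 10–7.
Janssen vs Ahmed: Ahmed, 10–7.
Janssen vs Ruiz: Ruiz, 12–5.
Janssen vs Yilmaz: Yilmaz wins 12–5.
Ahmed vs Ruiz: Ruiz wins 12–5.
Ahmed vs Yilmaz: Yilmaz, 12–5.
Ruiz vs Yilmaz: Ruiz, 11–6.
Kaur defeats every rival head-to-head and is the Condorcet winner.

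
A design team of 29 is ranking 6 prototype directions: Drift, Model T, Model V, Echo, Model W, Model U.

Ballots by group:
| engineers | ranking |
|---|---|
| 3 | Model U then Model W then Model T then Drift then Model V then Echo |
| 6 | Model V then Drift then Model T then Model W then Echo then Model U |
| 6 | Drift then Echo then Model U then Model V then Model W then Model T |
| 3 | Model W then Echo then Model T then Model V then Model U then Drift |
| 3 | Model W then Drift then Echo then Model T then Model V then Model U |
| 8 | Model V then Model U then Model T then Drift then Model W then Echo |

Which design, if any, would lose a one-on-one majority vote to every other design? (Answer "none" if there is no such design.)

none

Head-to-head results (29 engineers):
Drift vs Model T: Drift, 15–14.
Drift vs Model V: 3+6+3 = 12 for Drift, 17 for Model V — Model V by 17–12.
Drift vs Echo: 3+6+6+3+8 = 26 for Drift, 3 for Echo — Drift by 26–3.
Drift vs Model W: 6+6+8 = 20 for Drift, 9 for Model W — Drift by 20–9.
Drift vs Model U: 15 to 14, Drift.
Model T vs Model V: 3+3+3 = 9 for Model T, 20 for Model V — Model V by 20–9.
Model T vs Echo: Model T wins 17–12.
Model T vs Model W: Model W, 15–14.
Model T–Model U: Model U 17–12.
Model V vs Echo: Model V preferred on 3+6+8 = 17 ballots; Model V wins 17–12.
Model V vs Model W: 20 to 9, Model V.
Model V vs Model U: 6+3+3+8 = 20 for Model V, 9 for Model U — Model V by 20–9.
Echo vs Model W: Echo preferred on 6 ballots; Model W wins 23–6.
Echo vs Model U: Echo wins 18–11.
Model W vs Model U: Model U wins 17–12.
Every design wins at least one matchup (Drift beats Model T; Model T beats Echo; Model V beats Drift; Echo beats Model U; Model W beats Model T; Model U beats Model T), so there is no Condorcet loser.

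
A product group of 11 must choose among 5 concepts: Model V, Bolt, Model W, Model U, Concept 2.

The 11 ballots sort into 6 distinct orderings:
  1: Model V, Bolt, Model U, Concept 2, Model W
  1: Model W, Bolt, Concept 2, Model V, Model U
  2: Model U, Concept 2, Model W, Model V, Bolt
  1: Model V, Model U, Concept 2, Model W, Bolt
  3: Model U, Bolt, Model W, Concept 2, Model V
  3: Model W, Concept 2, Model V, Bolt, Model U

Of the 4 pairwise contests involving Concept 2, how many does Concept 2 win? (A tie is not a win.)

Concept 2 against each rival (11 engineers):
Concept 2 vs Model V: Concept 2 preferred on 1+2+3+3 = 9 ballots; Concept 2 wins 9–2.
Concept 2 vs Bolt: 2+1+3 = 6 for Concept 2, 5 for Bolt — Concept 2 by 6–5.
Concept 2 vs Model W: Model W wins 7–4.
Concept 2 vs Model U: Concept 2 preferred on 1+3 = 4 ballots; Model U wins 7–4.
Concept 2 beats Model V, Bolt; loses to Model W, Model U — 2 pairwise wins.

2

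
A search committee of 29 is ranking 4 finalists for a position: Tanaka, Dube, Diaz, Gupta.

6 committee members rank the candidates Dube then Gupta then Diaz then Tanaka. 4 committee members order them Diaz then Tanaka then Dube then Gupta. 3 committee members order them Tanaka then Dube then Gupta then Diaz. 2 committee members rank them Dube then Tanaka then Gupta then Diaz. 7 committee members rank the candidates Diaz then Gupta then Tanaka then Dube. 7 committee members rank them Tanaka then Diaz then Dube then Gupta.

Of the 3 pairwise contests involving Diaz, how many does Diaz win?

3

Diaz against each rival (29 committee members):
Diaz vs Tanaka: Diaz, 17–12.
Diaz vs Dube: Diaz, 18–11.
Diaz vs Gupta: Diaz is ranked higher on 4+7+7 = 18 ballots, Gupta on 11. Diaz wins 18–11.
Diaz beats Tanaka, Dube, Gupta — 3 pairwise wins.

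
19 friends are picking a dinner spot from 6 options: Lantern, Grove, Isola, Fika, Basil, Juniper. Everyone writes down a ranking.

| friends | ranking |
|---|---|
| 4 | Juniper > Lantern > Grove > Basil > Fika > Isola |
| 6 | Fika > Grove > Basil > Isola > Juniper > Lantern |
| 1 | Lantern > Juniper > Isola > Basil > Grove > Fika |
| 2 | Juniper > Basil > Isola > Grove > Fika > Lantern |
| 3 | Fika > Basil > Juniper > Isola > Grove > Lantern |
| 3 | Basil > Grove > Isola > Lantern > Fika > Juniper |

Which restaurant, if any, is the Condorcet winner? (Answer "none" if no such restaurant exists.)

none

Head-to-head results (19 friends):
Lantern vs Grove: Grove, 14–5.
Lantern–Isola: Isola 14–5.
Lantern vs Fika: 4+1+3 = 8 for Lantern, 11 for Fika — Fika by 11–8.
Lantern–Basil: Basil 14–5.
Lantern vs Juniper: 4 to 15, Juniper.
Grove vs Isola: Grove preferred on 4+6+3 = 13 ballots; Grove wins 13–6.
Grove–Fika: Grove 10–9.
Grove vs Basil: Grove, 10–9.
Grove vs Juniper: Juniper wins 10–9.
Isola vs Fika: Fika, 13–6.
Isola vs Basil: Isola is ranked higher on 1 ballot, Basil on 18. Basil wins 18–1.
Isola–Juniper: Juniper 10–9.
Fika vs Basil: 6+3 = 9 for Fika, 10 for Basil — Basil by 10–9.
Fika vs Juniper: Fika preferred on 6+3+3 = 12 ballots; Fika wins 12–7.
Basil vs Juniper: 12 to 7, Basil.
Every restaurant loses at least once (Lantern loses to Grove; Grove loses to Juniper; Isola loses to Grove; Fika loses to Grove; Basil loses to Grove; Juniper loses to Fika). The majority relation contains the cycle Grove > Fika > Juniper > Grove, so there is no Condorcet winner.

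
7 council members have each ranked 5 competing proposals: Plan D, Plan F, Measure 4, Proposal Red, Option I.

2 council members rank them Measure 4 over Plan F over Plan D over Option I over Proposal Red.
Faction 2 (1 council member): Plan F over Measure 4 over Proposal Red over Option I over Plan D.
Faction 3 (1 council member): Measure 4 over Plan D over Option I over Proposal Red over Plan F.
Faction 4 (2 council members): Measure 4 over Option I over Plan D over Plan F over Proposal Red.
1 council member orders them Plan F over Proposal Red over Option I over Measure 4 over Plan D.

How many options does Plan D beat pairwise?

Plan D against each rival (7 council members):
Plan D vs Plan F: Plan F, 4–3.
Plan D–Measure 4: Measure 4 7–0.
Plan D–Proposal Red: Plan D 5–2.
Plan D–Option I: Option I 4–3.
Plan D beats Proposal Red; loses to Plan F, Measure 4, Option I — 1 pairwise win.

1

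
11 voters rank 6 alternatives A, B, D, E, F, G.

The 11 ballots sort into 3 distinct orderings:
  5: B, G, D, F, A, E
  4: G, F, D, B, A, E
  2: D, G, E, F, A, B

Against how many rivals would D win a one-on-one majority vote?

4

D against each rival (11 voters):
D–A: D 11–0.
D–B: D 6–5.
D vs E: D preferred on 5+4+2 = 11 ballots; D wins 11–0.
D vs F: D, 7–4.
D vs G: D preferred on 2 ballots; G wins 9–2.
D beats A, B, E, F; loses to G — 4 pairwise wins.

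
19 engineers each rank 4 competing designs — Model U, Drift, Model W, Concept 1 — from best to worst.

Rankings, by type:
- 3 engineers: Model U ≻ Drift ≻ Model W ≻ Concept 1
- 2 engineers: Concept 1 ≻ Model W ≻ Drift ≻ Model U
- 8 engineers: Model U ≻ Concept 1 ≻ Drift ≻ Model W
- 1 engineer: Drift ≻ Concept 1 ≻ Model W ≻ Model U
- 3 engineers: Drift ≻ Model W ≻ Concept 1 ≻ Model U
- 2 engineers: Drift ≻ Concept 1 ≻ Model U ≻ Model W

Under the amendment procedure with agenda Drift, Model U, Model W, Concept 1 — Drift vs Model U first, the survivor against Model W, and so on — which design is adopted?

Model U

Round 1: Drift vs Model U — 8–11, Model U advances.
Round 2: Model U vs Model W — 13–6, Model U advances.
Round 3: Model U vs Concept 1 — 11–8, Model U advances.
Model U survives the agenda.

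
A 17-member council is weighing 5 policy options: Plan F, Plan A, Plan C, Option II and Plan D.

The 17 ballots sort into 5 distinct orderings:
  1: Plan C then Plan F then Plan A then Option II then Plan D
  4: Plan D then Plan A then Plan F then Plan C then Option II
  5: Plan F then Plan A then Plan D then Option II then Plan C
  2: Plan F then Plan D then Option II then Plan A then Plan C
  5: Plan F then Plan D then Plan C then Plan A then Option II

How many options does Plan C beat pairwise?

1

Plan C against each rival (17 council members):
Plan C vs Plan F: 1 to 16, Plan F.
Plan C vs Plan A: Plan A wins 11–6.
Plan C vs Option II: Plan C, 10–7.
Plan C vs Plan D: 1 to 16, Plan D.
Plan C beats Option II; loses to Plan F, Plan A, Plan D — 1 pairwise win.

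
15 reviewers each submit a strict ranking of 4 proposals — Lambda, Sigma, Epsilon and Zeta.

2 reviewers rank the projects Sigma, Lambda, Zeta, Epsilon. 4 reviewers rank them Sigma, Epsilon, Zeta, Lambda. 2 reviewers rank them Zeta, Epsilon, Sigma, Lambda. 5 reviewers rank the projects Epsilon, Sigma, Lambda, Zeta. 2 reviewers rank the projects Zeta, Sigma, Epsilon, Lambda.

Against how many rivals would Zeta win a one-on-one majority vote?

Zeta against each rival (15 reviewers):
Zeta vs Lambda: Zeta wins 8–7.
Zeta vs Sigma: 2+2 = 4 for Zeta, 11 for Sigma — Sigma by 11–4.
Zeta vs Epsilon: 6 to 9, Epsilon.
Zeta beats Lambda; loses to Sigma, Epsilon — 1 pairwise win.

1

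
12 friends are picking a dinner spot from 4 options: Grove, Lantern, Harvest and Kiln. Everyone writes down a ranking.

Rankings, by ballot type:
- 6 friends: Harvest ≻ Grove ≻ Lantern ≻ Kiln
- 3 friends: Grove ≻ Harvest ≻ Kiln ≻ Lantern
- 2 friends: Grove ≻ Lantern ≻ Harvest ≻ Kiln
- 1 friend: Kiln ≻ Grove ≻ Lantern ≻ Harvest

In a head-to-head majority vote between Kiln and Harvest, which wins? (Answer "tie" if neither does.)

Harvest

Ballots ranking Kiln above Harvest: 1.
Ballots ranking Harvest above Kiln: 12 − 1 = 11.
Harvest wins the head-to-head 11–1.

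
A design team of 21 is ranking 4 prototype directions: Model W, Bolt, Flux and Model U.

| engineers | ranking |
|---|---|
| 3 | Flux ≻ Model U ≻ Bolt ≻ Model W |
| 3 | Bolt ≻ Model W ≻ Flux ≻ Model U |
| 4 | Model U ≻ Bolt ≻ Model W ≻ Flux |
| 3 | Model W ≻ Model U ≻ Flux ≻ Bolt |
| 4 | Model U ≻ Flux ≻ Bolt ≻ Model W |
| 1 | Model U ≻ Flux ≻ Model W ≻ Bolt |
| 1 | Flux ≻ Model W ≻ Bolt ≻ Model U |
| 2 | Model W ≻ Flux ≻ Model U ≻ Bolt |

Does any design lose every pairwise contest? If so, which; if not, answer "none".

none

Head-to-head results (21 engineers):
Model W vs Bolt: Bolt, 14–7.
Model W vs Flux: Model W preferred on 3+4+3+2 = 12 ballots; Model W wins 12–9.
Model W vs Model U: 3+3+1+2 = 9 for Model W, 12 for Model U — Model U by 12–9.
Bolt vs Flux: Flux wins 14–7.
Bolt vs Model U: Model U wins 17–4.
Flux vs Model U: 9 to 12, Model U.
Each design has at least one pairwise win (Model W beats Flux; Bolt beats Model W; Flux beats Bolt; Model U beats Model W) — no Condorcet loser.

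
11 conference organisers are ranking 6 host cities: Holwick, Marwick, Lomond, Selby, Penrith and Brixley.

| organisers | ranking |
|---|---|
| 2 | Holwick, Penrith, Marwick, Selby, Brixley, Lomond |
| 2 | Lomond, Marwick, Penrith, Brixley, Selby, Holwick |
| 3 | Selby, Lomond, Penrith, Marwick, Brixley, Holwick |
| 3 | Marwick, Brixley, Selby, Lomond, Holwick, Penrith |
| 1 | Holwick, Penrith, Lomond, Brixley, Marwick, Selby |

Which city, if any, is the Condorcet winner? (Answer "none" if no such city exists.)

Pairwise majorities:
Holwick vs Marwick: Holwick is ranked higher on 2+1 = 3 ballots, Marwick on 8. Marwick wins 8–3.
Holwick vs Lomond: Holwick preferred on 2+1 = 3 ballots; Lomond wins 8–3.
Holwick vs Selby: 3 to 8, Selby.
Holwick vs Penrith: Holwick preferred on 2+3+1 = 6 ballots; Holwick wins 6–5.
Holwick vs Brixley: 2+1 = 3 for Holwick, 8 for Brixley — Brixley by 8–3.
Marwick vs Lomond: 2+3 = 5 for Marwick, 6 for Lomond — Lomond by 6–5.
Marwick vs Selby: Marwick preferred on 2+2+3+1 = 8 ballots; Marwick wins 8–3.
Marwick vs Penrith: Marwick is ranked higher on 2+3 = 5 ballots, Penrith on 6. Penrith wins 6–5.
Marwick vs Brixley: Marwick preferred on 2+2+3+3 = 10 ballots; Marwick wins 10–1.
Lomond vs Selby: 2+1 = 3 for Lomond, 8 for Selby — Selby by 8–3.
Lomond vs Penrith: Lomond is ranked higher on 2+3+3 = 8 ballots, Penrith on 3. Lomond wins 8–3.
Lomond vs Brixley: Lomond is ranked higher on 2+3+1 = 6 ballots, Brixley on 5. Lomond wins 6–5.
Selby vs Penrith: Selby preferred on 3+3 = 6 ballots; Selby wins 6–5.
Selby vs Brixley: Selby preferred on 2+3 = 5 ballots; Brixley wins 6–5.
Penrith vs Brixley: Penrith is ranked higher on 2+2+3+1 = 8 ballots, Brixley on 3. Penrith wins 8–3.
Each city drops at least one matchup (Holwick loses to Marwick; Marwick loses to Lomond; Lomond loses to Selby; Selby loses to Marwick; Penrith loses to Holwick; Brixley loses to Marwick); the cycle Holwick → Penrith → Marwick → Holwick rules out a Condorcet winner.

none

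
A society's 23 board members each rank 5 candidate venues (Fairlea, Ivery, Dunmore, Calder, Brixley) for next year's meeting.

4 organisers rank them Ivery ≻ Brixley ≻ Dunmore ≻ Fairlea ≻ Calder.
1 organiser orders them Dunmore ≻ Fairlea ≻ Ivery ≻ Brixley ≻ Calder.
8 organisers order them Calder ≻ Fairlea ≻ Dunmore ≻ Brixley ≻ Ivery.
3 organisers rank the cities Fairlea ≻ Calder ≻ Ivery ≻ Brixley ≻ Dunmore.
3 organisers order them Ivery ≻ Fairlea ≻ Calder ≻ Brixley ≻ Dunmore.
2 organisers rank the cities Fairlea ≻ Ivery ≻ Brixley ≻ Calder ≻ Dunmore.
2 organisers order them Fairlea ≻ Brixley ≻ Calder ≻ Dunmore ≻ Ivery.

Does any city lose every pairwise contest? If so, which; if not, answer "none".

Dunmore

Pairwise majorities:
Fairlea vs Ivery: Fairlea is ranked higher on 1+8+3+2+2 = 16 ballots, Ivery on 7. Fairlea wins 16–7.
Fairlea vs Dunmore: Fairlea wins 18–5.
Fairlea vs Calder: Fairlea, 15–8.
Fairlea vs Brixley: Fairlea, 19–4.
Ivery–Dunmore: Ivery 12–11.
Ivery vs Calder: 10 to 13, Calder.
Ivery vs Brixley: Ivery is ranked higher on 4+1+3+3+2 = 13 ballots, Brixley on 10. Ivery wins 13–10.
Dunmore vs Calder: Dunmore preferred on 4+1 = 5 ballots; Calder wins 18–5.
Dunmore vs Brixley: Brixley, 14–9.
Calder–Brixley: Calder 14–9.
Dunmore loses to every other city — it is the Condorcet loser.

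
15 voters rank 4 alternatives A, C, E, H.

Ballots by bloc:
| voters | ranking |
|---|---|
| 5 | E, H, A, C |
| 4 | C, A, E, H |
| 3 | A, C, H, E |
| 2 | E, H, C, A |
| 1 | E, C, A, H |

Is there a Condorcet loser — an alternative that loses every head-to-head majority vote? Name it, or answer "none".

H

Head-to-head results (15 voters):
A vs C: A is ranked higher on 5+3 = 8 ballots, C on 7. A wins 8–7.
A vs E: A preferred on 4+3 = 7 ballots; E wins 8–7.
A–H: A 8–7.
C vs E: E, 8–7.
C vs H: C is ranked higher on 4+3+1 = 8 ballots, H on 7. C wins 8–7.
E–H: E 12–3.
H is beaten in every head-to-head and is the Condorcet loser.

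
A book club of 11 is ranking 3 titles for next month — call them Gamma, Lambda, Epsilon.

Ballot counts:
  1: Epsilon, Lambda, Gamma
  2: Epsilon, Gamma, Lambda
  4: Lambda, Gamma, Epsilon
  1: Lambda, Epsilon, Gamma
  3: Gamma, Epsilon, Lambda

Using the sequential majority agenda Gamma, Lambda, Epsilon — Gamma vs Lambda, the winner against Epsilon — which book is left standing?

Epsilon

Round 1: Gamma vs Lambda — 5–6, Lambda advances.
Round 2: Lambda vs Epsilon — 5–6, Epsilon advances.
Epsilon survives the agenda.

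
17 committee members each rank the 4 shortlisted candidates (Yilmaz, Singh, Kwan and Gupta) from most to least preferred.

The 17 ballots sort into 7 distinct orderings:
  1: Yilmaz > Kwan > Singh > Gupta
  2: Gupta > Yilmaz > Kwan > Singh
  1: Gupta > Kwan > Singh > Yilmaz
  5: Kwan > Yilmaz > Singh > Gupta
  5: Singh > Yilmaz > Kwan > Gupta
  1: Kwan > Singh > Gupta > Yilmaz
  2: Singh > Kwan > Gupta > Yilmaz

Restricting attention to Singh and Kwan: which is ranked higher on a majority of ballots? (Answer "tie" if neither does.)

Kwan

Ballots ranking Singh above Kwan: 5 + 2 = 7.
Ballots ranking Kwan above Singh: 17 − 7 = 10.
Kwan wins the head-to-head 10–7.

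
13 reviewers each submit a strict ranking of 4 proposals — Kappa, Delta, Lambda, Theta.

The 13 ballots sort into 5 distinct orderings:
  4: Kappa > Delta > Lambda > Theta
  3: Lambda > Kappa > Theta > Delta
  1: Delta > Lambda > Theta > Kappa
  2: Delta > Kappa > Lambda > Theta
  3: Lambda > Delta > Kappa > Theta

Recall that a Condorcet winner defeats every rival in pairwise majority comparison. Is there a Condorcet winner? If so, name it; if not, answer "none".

none

Pairwise majorities:
Kappa–Delta: Kappa 7–6.
Kappa vs Lambda: Lambda wins 7–6.
Kappa vs Theta: Kappa wins 12–1.
Delta vs Lambda: Delta wins 7–6.
Delta vs Theta: Delta, 10–3.
Lambda vs Theta: Lambda, 13–0.
Each project drops at least one matchup (Kappa loses to Lambda; Delta loses to Kappa; Lambda loses to Delta; Theta loses to Kappa); the cycle Kappa beats Delta beats Lambda beats Kappa rules out a Condorcet winner.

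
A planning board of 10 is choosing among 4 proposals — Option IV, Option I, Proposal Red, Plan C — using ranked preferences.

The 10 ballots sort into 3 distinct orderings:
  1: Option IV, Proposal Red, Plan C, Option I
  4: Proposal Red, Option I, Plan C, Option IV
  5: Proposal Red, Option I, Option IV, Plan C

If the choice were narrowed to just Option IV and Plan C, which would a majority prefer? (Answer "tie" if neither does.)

Option IV

Ballots ranking Option IV above Plan C: 1 + 5 = 6.
Ballots ranking Plan C above Option IV: 10 − 6 = 4.
Option IV wins the head-to-head 6–4.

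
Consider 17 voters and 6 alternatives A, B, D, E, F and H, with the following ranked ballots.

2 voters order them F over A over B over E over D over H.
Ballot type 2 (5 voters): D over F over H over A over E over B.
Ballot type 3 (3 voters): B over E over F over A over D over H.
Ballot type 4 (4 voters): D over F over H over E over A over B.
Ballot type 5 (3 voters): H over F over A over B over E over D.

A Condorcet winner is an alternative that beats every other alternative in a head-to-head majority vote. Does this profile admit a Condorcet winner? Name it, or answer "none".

D

Head-to-head results (17 voters):
A–B: A 14–3.
A–D: D 9–8.
A–E: A 10–7.
A–F: F 17–0.
A vs H: H, 12–5.
B vs D: D wins 9–8.
B–E: E 9–8.
B vs F: F, 14–3.
B–H: H 12–5.
D vs E: D, 9–8.
D–F: D 9–8.
D vs H: D wins 14–3.
E–F: F 14–3.
E vs H: H, 12–5.
F–H: F 14–3.
D beats each of A, B, E, F, H — D is the Condorcet winner.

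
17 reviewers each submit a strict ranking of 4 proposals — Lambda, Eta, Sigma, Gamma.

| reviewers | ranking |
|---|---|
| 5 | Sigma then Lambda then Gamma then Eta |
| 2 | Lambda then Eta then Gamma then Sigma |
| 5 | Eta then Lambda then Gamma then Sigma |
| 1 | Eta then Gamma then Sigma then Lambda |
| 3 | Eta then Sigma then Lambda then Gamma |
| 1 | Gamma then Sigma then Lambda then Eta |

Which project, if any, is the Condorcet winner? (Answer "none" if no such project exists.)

Eta

Head-to-head results (17 reviewers):
Lambda vs Eta: Lambda preferred on 5+2+1 = 8 ballots; Eta wins 9–8.
Lambda vs Sigma: 7 to 10, Sigma.
Lambda vs Gamma: Lambda preferred on 5+2+5+3 = 15 ballots; Lambda wins 15–2.
Eta vs Sigma: Eta preferred on 2+5+1+3 = 11 ballots; Eta wins 11–6.
Eta vs Gamma: Eta is ranked higher on 2+5+1+3 = 11 ballots, Gamma on 6. Eta wins 11–6.
Sigma vs Gamma: 8 to 9, Gamma.
Only Eta has no losses; Eta is the Condorcet winner.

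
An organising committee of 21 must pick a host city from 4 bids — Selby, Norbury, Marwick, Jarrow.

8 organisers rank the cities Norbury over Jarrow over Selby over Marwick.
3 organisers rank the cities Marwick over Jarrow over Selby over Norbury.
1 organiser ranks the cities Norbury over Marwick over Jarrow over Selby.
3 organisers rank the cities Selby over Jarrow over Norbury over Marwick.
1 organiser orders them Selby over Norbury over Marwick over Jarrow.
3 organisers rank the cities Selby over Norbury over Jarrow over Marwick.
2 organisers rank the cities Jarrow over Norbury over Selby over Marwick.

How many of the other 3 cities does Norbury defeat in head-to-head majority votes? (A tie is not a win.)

Norbury against each rival (21 organisers):
Norbury vs Selby: 11 to 10, Norbury.
Norbury vs Marwick: Norbury is ranked higher on 8+1+3+1+3+2 = 18 ballots, Marwick on 3. Norbury wins 18–3.
Norbury vs Jarrow: Norbury is ranked higher on 8+1+1+3 = 13 ballots, Jarrow on 8. Norbury wins 13–8.
Norbury beats Selby, Marwick, Jarrow — 3 pairwise wins.

3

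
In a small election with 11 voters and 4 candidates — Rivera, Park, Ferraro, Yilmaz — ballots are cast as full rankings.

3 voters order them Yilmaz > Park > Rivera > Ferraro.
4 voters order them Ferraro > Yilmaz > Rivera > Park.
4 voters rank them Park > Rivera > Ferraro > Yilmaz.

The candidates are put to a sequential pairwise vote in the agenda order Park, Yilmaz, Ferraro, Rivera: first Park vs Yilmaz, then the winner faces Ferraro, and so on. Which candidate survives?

Round 1: Park vs Yilmaz — 4–7, Yilmaz advances.
Round 2: Yilmaz vs Ferraro — 3–8, Ferraro advances.
Round 3: Ferraro vs Rivera — 4–7, Rivera advances.
Rivera survives the agenda.

Rivera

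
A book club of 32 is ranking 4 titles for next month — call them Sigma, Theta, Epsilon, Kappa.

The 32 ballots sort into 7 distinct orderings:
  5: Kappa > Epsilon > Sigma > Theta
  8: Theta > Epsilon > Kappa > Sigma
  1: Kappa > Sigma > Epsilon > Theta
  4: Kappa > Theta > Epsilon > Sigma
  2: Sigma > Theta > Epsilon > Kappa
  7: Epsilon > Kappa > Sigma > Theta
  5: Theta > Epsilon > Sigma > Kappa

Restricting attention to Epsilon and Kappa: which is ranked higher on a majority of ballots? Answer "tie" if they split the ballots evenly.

Epsilon

Ballots ranking Epsilon above Kappa: 8 + 2 + 7 + 5 = 22.
Ballots ranking Kappa above Epsilon: 32 − 22 = 10.
Epsilon wins the head-to-head 22–10.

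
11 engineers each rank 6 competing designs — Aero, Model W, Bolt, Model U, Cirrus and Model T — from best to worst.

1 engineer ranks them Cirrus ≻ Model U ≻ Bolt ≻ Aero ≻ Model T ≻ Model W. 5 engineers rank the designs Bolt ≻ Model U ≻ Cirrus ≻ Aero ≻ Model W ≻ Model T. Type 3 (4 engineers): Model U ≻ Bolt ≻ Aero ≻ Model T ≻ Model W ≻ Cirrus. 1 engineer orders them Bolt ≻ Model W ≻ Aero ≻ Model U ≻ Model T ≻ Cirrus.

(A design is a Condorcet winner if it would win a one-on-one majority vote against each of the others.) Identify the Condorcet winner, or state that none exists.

Bolt

Check each pair by majority over 11 ballots:
Aero–Model W: Aero 10–1.
Aero–Bolt: Bolt 11–0.
Aero–Model U: Model U 10–1.
Aero vs Cirrus: Cirrus wins 6–5.
Aero vs Model T: Aero, 11–0.
Model W vs Bolt: Bolt wins 11–0.
Model W vs Model U: Model U, 10–1.
Model W vs Cirrus: Cirrus, 6–5.
Model W vs Model T: Model W wins 6–5.
Bolt–Model U: Bolt 6–5.
Bolt vs Cirrus: Bolt, 10–1.
Bolt–Model T: Bolt 11–0.
Model U vs Cirrus: Model U wins 10–1.
Model U–Model T: Model U 11–0.
Cirrus vs Model T: Cirrus, 6–5.
Only Bolt has no losses; Bolt is the Condorcet winner.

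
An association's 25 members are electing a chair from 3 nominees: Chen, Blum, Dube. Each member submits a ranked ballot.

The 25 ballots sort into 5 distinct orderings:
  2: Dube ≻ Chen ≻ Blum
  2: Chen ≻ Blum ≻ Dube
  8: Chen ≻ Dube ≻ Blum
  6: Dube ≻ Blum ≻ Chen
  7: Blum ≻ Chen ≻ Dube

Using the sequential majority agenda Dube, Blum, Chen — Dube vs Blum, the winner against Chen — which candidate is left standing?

Chen

Round 1: Dube vs Blum — 16–9, Dube advances.
Round 2: Dube vs Chen — 8–17, Chen advances.
Chen survives the agenda.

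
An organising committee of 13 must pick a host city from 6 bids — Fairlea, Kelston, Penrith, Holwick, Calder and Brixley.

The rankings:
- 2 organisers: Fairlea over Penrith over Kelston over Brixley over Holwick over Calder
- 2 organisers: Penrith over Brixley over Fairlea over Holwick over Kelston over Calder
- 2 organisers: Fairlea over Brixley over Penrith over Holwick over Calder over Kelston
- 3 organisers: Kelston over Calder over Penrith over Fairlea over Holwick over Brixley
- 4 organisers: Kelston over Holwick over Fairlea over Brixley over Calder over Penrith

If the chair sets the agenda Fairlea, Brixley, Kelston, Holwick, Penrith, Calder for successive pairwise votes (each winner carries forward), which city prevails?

Kelston

Round 1: Fairlea vs Brixley — 11–2, Fairlea advances.
Round 2: Fairlea vs Kelston — 6–7, Kelston advances.
Round 3: Kelston vs Holwick — 9–4, Kelston advances.
Round 4: Kelston vs Penrith — 7–6, Kelston advances.
Round 5: Kelston vs Calder — 11–2, Kelston advances.
Kelston survives the agenda.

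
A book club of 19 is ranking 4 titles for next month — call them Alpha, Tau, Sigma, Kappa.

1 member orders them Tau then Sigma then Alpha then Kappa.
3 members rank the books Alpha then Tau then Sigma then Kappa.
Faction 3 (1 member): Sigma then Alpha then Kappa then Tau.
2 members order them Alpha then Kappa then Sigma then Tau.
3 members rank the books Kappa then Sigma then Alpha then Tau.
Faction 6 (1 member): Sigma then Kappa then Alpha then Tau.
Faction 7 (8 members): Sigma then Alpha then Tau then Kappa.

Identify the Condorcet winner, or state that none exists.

Pairwise majorities:
Alpha vs Tau: 3+1+2+3+1+8 = 18 for Alpha, 1 for Tau — Alpha by 18–1.
Alpha vs Sigma: 5 to 14, Sigma.
Alpha vs Kappa: 1+3+1+2+8 = 15 for Alpha, 4 for Kappa — Alpha by 15–4.
Tau vs Sigma: 1+3 = 4 for Tau, 15 for Sigma — Sigma by 15–4.
Tau vs Kappa: Tau wins 12–7.
Sigma vs Kappa: Sigma wins 14–5.
Only Sigma has no losses; Sigma is the Condorcet winner.

Sigma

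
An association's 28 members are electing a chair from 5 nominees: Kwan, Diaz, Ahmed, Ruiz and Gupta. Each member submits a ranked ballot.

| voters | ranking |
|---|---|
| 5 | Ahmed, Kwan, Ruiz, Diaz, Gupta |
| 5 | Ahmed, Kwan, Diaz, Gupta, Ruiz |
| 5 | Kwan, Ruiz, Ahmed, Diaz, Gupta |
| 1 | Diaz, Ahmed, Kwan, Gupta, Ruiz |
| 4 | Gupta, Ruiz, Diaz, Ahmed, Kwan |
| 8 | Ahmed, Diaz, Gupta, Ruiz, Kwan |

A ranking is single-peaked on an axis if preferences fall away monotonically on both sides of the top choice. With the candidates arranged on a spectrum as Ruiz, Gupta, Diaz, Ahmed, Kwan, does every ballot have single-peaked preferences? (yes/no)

no

Axis positions: Ruiz=1, Gupta=2, Diaz=3, Ahmed=4, Kwan=5.
Bloc 1: ranking walks positions 4-5-1-3-2; Ruiz is ranked above Diaz even though Diaz lies between Ruiz and the peak Ahmed on the axis — preferences dip and rise again. Not single-peaked.
Bloc 2 (peak Ahmed at position 4): ranking walks positions 4-5-3-2-1, expanding outward from the peak — single-peaked.
Bloc 3: ranking walks positions 5-1-4-3-2; Ruiz is ranked above Ahmed even though Ahmed lies between Ruiz and the peak Kwan on the axis — preferences dip and rise again. Not single-peaked.
Bloc 4 (peak Diaz at position 3): ranking walks positions 3-4-5-2-1, expanding outward from the peak — single-peaked.
Bloc 5 (peak Gupta at position 2): ranking walks positions 2-1-3-4-5, expanding outward from the peak — single-peaked.
Bloc 6 (peak Ahmed at position 4): ranking walks positions 4-3-2-1-5, expanding outward from the peak — single-peaked.
Bloc 1 violates single-peakedness, so the profile is not single-peaked on this axis.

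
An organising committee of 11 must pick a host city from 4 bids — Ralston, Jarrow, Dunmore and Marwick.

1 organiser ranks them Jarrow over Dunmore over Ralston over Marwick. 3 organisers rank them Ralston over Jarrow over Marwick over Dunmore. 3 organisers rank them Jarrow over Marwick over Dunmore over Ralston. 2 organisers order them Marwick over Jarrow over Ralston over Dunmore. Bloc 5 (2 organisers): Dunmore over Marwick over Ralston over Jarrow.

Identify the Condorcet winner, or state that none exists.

Jarrow

Check each pair by majority over 11 ballots:
Ralston vs Jarrow: Ralston preferred on 3+2 = 5 ballots; Jarrow wins 6–5.
Ralston vs Dunmore: Ralston preferred on 3+2 = 5 ballots; Dunmore wins 6–5.
Ralston–Marwick: Marwick 7–4.
Jarrow vs Dunmore: Jarrow, 9–2.
Jarrow vs Marwick: 7 to 4, Jarrow.
Dunmore vs Marwick: 3 to 8, Marwick.
Jarrow beats each of Ralston, Dunmore, Marwick — Jarrow is the Condorcet winner.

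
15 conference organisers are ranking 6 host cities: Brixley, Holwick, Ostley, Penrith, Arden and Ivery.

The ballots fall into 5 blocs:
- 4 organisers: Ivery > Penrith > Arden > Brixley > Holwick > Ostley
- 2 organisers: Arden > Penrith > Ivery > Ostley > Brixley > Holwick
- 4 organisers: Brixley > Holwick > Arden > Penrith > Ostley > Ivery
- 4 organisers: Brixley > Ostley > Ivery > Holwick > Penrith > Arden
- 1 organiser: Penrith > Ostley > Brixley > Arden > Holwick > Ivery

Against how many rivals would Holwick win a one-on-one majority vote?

3

Holwick against each rival (15 organisers):
Holwick vs Brixley: Holwick is ranked higher on 0 ballots, Brixley on 15. Brixley wins 15–0.
Holwick vs Ostley: Holwick, 8–7.
Holwick vs Penrith: 8 to 7, Holwick.
Holwick vs Arden: 4+4 = 8 for Holwick, 7 for Arden — Holwick by 8–7.
Holwick vs Ivery: Ivery, 10–5.
Holwick beats Ostley, Penrith, Arden; loses to Brixley, Ivery — 3 pairwise wins.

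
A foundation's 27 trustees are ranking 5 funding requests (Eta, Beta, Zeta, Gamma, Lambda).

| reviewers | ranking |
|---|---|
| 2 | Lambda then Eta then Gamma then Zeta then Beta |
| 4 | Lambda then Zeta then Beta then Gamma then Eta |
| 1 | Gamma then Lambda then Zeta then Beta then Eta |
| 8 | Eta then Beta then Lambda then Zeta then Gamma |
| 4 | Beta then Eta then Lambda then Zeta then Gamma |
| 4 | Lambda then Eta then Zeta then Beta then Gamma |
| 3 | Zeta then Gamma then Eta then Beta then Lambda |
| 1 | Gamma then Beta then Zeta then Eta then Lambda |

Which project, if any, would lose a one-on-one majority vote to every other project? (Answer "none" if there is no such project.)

Pairwise majorities:
Eta vs Beta: Eta, 17–10.
Eta vs Zeta: Eta wins 18–9.
Eta vs Gamma: Eta wins 18–9.
Eta vs Lambda: Eta, 16–11.
Beta vs Zeta: Zeta wins 14–13.
Beta vs Gamma: Beta wins 20–7.
Beta vs Lambda: Beta wins 16–11.
Zeta vs Gamma: Zeta wins 23–4.
Zeta vs Lambda: Lambda wins 23–4.
Gamma vs Lambda: Lambda wins 22–5.
Gamma is beaten in every head-to-head and is the Condorcet loser.

Gamma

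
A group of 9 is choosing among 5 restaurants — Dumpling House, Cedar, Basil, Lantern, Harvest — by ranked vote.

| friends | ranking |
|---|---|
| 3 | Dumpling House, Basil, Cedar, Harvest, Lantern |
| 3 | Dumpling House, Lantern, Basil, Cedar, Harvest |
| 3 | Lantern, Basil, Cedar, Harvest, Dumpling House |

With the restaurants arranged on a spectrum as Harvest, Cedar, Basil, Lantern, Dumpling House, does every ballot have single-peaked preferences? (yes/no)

Axis positions: Harvest=1, Cedar=2, Basil=3, Lantern=4, Dumpling House=5.
Ballot type 1: ranking walks positions 5-3-2-1-4; Basil is ranked above Lantern even though Lantern lies between Basil and the peak Dumpling House on the axis — preferences dip and rise again. Not single-peaked.
Ballot type 2 (peak Dumpling House at position 5): ranking walks positions 5-4-3-2-1, expanding outward from the peak — single-peaked.
Ballot type 3 (peak Lantern at position 4): ranking walks positions 4-3-2-1-5, expanding outward from the peak — single-peaked.
Ballot type 1 violates single-peakedness, so the profile is not single-peaked on this axis.

no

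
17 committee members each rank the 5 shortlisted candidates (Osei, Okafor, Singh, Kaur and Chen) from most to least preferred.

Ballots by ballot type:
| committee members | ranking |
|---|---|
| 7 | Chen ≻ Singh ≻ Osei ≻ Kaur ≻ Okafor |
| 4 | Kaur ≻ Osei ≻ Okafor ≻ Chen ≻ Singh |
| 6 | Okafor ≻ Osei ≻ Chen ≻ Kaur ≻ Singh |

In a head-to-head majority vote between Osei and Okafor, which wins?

Ballots ranking Osei above Okafor: 7 + 4 = 11.
Ballots ranking Okafor above Osei: 17 − 11 = 6.
Osei wins the head-to-head 11–6.

Osei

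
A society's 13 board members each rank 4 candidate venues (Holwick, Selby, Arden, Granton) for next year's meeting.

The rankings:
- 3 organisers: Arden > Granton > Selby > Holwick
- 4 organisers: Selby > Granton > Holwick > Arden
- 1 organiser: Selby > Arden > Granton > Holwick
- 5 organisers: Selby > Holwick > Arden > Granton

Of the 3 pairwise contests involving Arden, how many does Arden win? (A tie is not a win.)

Arden against each rival (13 organisers):
Arden vs Holwick: 4 to 9, Holwick.
Arden vs Selby: Arden is ranked higher on 3 ballots, Selby on 10. Selby wins 10–3.
Arden vs Granton: Arden preferred on 3+1+5 = 9 ballots; Arden wins 9–4.
Arden beats Granton; loses to Holwick, Selby — 1 pairwise win.

1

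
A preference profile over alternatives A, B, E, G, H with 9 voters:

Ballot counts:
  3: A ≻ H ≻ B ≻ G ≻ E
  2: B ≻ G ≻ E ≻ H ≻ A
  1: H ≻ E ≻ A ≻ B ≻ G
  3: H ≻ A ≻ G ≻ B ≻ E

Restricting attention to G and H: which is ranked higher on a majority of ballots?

Ballots ranking G above H: 2.
Ballots ranking H above G: 9 − 2 = 7.
H wins the head-to-head 7–2.

H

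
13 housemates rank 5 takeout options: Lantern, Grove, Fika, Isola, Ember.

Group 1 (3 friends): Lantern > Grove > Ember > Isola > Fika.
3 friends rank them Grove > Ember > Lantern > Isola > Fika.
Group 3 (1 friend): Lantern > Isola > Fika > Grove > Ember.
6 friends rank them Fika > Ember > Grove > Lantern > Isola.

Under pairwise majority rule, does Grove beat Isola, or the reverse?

Ballots ranking Grove above Isola: 3 + 3 + 6 = 12.
Ballots ranking Isola above Grove: 13 − 12 = 1.
Grove wins the head-to-head 12–1.

Grove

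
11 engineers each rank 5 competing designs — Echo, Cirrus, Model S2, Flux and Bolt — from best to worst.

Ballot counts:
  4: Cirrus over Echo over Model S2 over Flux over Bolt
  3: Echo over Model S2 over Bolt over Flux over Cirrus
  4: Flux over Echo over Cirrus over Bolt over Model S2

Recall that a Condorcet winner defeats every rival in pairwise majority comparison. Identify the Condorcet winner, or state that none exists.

Pairwise majorities:
Echo vs Cirrus: Echo wins 7–4.
Echo vs Model S2: 4+3+4 = 11 for Echo, 0 for Model S2 — Echo by 11–0.
Echo vs Flux: Echo preferred on 4+3 = 7 ballots; Echo wins 7–4.
Echo vs Bolt: Echo is ranked higher on 4+3+4 = 11 ballots, Bolt on 0. Echo wins 11–0.
Cirrus vs Model S2: Cirrus wins 8–3.
Cirrus vs Flux: Cirrus preferred on 4 ballots; Flux wins 7–4.
Cirrus vs Bolt: Cirrus, 8–3.
Model S2 vs Flux: Model S2 wins 7–4.
Model S2 vs Bolt: Model S2 wins 7–4.
Flux vs Bolt: Flux preferred on 4+4 = 8 ballots; Flux wins 8–3.
Echo beats each of Cirrus, Model S2, Flux, Bolt — Echo is the Condorcet winner.

Echo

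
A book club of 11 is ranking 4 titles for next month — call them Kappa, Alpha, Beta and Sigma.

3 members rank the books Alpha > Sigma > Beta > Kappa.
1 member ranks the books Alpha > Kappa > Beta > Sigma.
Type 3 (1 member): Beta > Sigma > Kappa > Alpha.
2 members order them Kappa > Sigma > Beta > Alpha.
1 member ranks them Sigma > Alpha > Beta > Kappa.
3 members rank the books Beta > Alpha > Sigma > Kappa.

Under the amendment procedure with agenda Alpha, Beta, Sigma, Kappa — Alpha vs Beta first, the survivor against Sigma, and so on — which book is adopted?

Sigma

Round 1: Alpha vs Beta — 5–6, Beta advances.
Round 2: Beta vs Sigma — 5–6, Sigma advances.
Round 3: Sigma vs Kappa — 8–3, Sigma advances.
Sigma survives the agenda.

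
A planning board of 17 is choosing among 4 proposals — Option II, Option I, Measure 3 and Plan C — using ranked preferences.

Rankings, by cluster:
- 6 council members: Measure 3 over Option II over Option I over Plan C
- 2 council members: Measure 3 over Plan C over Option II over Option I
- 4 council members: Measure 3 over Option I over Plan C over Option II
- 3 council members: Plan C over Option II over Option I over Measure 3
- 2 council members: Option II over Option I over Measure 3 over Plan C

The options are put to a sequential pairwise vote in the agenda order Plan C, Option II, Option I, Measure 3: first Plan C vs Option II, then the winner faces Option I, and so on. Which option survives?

Round 1: Plan C vs Option II — 9–8, Plan C advances.
Round 2: Plan C vs Option I — 5–12, Option I advances.
Round 3: Option I vs Measure 3 — 5–12, Measure 3 advances.
Measure 3 survives the agenda.

Measure 3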